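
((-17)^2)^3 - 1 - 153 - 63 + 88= 24137440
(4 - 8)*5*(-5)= 100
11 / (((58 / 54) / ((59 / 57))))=5841 / 551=10.60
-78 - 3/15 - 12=-451/5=-90.20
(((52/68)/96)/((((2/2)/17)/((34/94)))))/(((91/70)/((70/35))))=0.08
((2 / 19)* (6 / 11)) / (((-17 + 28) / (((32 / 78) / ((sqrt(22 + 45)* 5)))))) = 64* sqrt(67) / 10012145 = 0.00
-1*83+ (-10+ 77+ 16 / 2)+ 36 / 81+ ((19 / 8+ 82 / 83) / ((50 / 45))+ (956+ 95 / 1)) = 62537113 / 59760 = 1046.47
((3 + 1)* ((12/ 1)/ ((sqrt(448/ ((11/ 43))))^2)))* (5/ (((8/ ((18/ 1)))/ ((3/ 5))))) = 891/ 4816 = 0.19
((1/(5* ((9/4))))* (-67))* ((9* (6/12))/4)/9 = -67/90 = -0.74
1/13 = 0.08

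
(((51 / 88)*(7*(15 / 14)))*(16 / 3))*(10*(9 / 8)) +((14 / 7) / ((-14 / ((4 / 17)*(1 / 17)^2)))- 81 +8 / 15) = 4093111007 / 22698060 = 180.33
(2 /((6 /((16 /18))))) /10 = 4 /135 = 0.03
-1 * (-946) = 946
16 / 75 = 0.21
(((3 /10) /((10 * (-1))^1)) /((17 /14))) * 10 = -21 /85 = -0.25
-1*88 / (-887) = 88 / 887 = 0.10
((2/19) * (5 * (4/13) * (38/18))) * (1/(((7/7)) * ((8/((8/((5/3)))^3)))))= 1536/325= 4.73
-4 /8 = -1 /2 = -0.50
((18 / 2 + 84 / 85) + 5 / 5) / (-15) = -934 / 1275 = -0.73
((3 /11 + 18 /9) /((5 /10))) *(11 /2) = 25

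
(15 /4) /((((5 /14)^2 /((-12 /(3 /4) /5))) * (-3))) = 784 /25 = 31.36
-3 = -3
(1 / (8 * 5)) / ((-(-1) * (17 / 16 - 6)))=-2 / 395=-0.01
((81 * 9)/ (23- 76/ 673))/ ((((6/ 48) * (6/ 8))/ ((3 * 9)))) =141297696/ 15403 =9173.39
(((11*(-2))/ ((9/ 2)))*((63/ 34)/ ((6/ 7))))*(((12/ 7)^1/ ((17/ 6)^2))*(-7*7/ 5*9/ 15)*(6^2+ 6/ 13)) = 772589664/ 1596725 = 483.86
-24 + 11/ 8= -22.62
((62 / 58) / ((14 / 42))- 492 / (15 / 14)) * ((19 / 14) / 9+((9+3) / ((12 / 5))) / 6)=-4099378 / 9135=-448.76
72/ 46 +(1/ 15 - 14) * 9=-14241/ 115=-123.83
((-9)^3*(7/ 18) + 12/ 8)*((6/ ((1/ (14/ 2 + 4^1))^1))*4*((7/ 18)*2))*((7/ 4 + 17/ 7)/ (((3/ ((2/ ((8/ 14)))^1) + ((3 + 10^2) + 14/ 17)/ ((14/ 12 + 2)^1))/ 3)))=-45588543/ 2113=-21575.27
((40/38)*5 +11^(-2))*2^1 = 24238/2299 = 10.54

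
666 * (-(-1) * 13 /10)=4329 /5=865.80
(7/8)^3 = 343/512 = 0.67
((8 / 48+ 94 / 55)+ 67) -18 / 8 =43973 / 660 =66.63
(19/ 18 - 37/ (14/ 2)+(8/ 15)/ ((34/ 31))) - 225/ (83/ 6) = -17786551/ 888930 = -20.01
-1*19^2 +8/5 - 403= -762.40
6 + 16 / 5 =46 / 5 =9.20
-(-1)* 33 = 33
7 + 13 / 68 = 489 / 68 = 7.19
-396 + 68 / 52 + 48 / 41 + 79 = -167640 / 533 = -314.52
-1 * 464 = -464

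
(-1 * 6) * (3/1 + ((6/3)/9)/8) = -109/6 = -18.17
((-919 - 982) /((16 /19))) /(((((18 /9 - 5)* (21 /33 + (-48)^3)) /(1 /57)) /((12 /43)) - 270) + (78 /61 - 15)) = -24235849 /727520470188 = -0.00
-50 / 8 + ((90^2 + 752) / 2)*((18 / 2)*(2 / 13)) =318347 / 52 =6122.06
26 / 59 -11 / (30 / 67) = -42703 / 1770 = -24.13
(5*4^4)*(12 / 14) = 7680 / 7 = 1097.14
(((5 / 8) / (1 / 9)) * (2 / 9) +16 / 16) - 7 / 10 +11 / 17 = 747 / 340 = 2.20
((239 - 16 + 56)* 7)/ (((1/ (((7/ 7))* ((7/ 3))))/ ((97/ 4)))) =442029/ 4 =110507.25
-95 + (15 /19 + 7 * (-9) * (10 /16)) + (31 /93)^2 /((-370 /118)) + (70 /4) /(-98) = -237033901 /1771560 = -133.80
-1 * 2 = -2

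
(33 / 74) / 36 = 11 / 888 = 0.01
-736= -736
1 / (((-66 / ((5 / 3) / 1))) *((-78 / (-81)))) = -0.03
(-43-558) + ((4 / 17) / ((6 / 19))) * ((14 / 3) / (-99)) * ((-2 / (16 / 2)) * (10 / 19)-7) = -9099553 / 15147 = -600.75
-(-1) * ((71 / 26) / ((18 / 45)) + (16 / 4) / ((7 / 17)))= 6021 / 364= 16.54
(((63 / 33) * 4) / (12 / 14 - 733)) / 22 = -294 / 620125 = -0.00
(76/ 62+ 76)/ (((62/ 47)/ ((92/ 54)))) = 287546/ 2883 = 99.74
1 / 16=0.06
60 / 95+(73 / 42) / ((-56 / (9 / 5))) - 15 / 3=-329521 / 74480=-4.42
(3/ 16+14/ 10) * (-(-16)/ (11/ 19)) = 2413/ 55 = 43.87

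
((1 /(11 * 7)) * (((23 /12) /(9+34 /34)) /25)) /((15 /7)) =0.00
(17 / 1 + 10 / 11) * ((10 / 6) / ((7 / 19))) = 18715 / 231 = 81.02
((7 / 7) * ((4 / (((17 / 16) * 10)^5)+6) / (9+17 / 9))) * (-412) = -49358021969988 / 217415603125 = -227.02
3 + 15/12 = 17/4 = 4.25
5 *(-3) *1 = -15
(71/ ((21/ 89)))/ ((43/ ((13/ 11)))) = 82147/ 9933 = 8.27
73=73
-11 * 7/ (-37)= 77/ 37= 2.08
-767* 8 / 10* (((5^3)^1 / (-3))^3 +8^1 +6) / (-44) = -1497756949 / 1485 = -1008590.54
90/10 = 9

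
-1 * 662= -662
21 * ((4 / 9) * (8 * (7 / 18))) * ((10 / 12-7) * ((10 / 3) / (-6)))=72520 / 729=99.48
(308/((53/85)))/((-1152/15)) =-32725/5088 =-6.43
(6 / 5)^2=36 / 25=1.44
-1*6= -6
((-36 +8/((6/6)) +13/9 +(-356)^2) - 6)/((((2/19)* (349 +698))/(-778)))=-8428186421/9423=-894427.08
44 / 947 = 0.05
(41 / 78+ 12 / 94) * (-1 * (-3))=2395 / 1222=1.96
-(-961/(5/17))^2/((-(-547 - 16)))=-266897569/14075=-18962.53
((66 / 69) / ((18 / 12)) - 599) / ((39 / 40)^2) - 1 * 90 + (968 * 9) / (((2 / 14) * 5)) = 6022686766 / 524745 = 11477.36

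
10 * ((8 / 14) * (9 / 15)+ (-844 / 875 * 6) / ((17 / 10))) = -18216 / 595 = -30.62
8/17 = 0.47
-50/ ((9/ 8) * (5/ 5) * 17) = -2.61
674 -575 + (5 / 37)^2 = 135556 / 1369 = 99.02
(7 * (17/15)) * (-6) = -238/5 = -47.60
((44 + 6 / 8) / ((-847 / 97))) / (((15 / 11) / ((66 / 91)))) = -2.73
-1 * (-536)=536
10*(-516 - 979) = -14950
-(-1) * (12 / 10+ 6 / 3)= 16 / 5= 3.20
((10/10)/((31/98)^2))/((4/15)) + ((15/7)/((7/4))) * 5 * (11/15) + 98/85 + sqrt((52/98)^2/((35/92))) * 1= 52 * sqrt(805)/1715 + 172587897/4002565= 43.98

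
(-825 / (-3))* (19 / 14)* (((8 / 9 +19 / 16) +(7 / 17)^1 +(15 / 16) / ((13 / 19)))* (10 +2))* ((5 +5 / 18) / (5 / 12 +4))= 15237223375 / 737919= 20648.91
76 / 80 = 19 / 20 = 0.95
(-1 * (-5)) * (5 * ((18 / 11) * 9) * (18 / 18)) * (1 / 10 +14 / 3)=1755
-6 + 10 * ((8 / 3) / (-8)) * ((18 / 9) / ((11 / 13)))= -458 / 33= -13.88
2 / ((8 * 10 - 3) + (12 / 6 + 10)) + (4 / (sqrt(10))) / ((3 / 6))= 2 / 89 + 4 * sqrt(10) / 5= 2.55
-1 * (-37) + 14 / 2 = 44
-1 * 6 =-6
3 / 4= 0.75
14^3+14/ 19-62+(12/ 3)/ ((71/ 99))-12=3610348/ 1349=2676.31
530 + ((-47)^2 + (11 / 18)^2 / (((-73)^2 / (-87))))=1576378639 / 575532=2738.99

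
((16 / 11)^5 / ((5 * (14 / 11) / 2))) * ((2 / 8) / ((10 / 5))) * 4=524288 / 512435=1.02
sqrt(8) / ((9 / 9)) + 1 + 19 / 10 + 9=2 * sqrt(2) + 119 / 10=14.73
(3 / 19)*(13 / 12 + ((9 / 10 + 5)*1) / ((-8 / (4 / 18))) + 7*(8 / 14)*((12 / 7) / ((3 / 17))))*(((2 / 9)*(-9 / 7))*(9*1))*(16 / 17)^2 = -19245504 / 1345295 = -14.31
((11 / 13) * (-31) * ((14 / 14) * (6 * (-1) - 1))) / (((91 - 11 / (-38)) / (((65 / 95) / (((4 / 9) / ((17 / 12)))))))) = 121737 / 27752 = 4.39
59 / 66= 0.89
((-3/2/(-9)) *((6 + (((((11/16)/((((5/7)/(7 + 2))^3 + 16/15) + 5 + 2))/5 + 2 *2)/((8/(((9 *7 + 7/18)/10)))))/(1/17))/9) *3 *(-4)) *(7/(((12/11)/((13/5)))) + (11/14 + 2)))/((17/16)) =-12083887739727401/27449660246400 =-440.22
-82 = -82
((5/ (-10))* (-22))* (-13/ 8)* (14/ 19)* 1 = -13.17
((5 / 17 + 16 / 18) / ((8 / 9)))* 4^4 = 5792 / 17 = 340.71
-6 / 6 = -1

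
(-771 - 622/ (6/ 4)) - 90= -3827/ 3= -1275.67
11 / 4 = 2.75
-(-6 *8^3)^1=3072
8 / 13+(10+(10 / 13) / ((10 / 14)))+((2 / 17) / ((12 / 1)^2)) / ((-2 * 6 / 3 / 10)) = 372031 / 31824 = 11.69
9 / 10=0.90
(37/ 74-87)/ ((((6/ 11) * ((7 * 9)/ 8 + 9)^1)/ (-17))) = 64702/ 405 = 159.76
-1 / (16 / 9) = -9 / 16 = -0.56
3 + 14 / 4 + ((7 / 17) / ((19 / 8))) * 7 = 4983 / 646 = 7.71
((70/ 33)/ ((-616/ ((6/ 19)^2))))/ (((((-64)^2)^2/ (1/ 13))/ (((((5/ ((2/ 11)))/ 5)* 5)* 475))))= -1875/ 91167391744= -0.00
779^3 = 472729139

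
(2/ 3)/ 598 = 1/ 897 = 0.00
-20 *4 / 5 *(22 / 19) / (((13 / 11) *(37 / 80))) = -309760 / 9139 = -33.89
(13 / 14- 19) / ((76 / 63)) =-2277 / 152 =-14.98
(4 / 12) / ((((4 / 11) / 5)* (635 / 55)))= 605 / 1524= 0.40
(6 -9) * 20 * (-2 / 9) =40 / 3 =13.33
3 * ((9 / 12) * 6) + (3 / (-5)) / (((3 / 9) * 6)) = 66 / 5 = 13.20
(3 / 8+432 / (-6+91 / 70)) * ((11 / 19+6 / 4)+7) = -11874555 / 14288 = -831.09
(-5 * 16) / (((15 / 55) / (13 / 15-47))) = 121792 / 9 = 13532.44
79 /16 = 4.94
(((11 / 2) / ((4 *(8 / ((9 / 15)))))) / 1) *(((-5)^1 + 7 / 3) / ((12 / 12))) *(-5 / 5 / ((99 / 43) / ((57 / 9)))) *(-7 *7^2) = -280231 / 1080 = -259.47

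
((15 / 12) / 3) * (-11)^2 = 605 / 12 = 50.42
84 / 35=12 / 5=2.40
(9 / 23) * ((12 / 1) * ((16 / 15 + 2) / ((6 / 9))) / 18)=6 / 5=1.20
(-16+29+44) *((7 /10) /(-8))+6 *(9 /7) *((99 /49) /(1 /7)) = 104.11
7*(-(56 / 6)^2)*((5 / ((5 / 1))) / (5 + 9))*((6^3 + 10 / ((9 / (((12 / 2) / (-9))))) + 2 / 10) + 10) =-11931304 / 1215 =-9820.00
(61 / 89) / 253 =61 / 22517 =0.00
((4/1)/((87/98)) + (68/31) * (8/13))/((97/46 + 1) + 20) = 9443984/37269843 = 0.25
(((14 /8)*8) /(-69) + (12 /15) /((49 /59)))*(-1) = -12854 /16905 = -0.76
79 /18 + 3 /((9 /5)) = 109 /18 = 6.06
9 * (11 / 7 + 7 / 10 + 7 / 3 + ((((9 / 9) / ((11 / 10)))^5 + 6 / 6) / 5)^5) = 196599517810161741359250407456001 / 4740183850232412839330073481250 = 41.48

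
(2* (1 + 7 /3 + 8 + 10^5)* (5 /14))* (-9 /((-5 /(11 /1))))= 1414446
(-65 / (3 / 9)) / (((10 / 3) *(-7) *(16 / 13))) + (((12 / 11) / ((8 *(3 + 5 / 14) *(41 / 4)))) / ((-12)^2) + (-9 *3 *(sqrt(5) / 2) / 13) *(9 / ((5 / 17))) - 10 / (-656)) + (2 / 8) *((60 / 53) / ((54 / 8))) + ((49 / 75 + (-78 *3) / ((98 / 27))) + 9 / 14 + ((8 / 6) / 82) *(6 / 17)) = -4131 *sqrt(5) / 130 - 379481866349213 / 6737949741600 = -127.38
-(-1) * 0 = 0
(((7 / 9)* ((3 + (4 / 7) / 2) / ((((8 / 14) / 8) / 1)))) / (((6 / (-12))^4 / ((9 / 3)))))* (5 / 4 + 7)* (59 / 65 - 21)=-18503408 / 65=-284667.82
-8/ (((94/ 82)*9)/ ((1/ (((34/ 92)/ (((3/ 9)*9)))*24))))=-1886/ 7191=-0.26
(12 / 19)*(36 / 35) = 432 / 665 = 0.65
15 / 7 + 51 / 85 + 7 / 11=3.38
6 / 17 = 0.35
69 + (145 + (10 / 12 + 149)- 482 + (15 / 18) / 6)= -4249 / 36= -118.03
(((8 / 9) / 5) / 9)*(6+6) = 32 / 135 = 0.24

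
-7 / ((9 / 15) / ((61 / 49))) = -305 / 21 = -14.52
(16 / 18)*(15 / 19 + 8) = 1336 / 171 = 7.81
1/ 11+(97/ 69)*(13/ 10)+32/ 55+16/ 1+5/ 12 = 287159/ 15180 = 18.92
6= 6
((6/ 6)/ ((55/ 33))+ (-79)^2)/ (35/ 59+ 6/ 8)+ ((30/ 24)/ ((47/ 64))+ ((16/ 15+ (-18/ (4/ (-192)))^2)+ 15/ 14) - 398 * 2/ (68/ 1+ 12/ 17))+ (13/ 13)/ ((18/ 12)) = 343121280332513/ 456803340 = 751135.66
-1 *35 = -35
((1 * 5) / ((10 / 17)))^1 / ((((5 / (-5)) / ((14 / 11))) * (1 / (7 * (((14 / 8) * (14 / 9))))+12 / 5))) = -204085 / 46266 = -4.41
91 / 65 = 7 / 5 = 1.40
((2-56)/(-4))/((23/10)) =135/23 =5.87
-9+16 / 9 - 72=-713 / 9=-79.22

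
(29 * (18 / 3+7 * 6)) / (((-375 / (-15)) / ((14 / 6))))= 3248 / 25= 129.92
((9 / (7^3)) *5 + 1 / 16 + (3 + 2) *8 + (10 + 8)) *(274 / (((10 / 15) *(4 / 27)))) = 3544015599 / 21952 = 161443.86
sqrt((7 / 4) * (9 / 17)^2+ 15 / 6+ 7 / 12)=sqrt(37182) / 102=1.89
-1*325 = -325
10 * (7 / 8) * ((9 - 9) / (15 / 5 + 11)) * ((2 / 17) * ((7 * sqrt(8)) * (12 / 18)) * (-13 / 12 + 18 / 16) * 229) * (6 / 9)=0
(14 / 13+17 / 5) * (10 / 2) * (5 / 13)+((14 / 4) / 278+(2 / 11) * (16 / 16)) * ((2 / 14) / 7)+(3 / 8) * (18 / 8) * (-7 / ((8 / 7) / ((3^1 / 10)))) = 228940258159 / 32413821440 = 7.06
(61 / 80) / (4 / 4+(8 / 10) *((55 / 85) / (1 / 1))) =1037 / 2064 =0.50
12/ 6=2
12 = 12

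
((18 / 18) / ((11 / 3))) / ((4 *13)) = 3 / 572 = 0.01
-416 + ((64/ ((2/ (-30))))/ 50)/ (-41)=-415.53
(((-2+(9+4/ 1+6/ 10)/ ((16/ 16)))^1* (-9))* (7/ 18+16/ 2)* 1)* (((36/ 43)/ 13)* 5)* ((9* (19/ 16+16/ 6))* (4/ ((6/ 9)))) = -65619315/ 1118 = -58693.48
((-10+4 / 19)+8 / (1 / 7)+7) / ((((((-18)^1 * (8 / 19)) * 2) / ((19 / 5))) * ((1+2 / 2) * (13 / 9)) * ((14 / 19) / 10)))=-364971 / 5824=-62.67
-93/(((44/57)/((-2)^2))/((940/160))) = -249147/88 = -2831.22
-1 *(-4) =4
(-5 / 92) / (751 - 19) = -0.00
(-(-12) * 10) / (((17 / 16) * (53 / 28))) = 53760 / 901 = 59.67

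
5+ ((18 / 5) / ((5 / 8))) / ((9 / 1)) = 141 / 25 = 5.64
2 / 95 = 0.02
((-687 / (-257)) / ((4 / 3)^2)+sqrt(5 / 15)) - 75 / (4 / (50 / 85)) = -665889 / 69904+sqrt(3) / 3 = -8.95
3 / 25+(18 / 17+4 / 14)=4357 / 2975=1.46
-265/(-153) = 1.73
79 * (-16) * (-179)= 226256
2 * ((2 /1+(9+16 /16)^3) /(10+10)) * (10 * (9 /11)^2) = 81162 /121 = 670.76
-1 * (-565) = 565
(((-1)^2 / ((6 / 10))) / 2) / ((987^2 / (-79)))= -395 / 5845014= -0.00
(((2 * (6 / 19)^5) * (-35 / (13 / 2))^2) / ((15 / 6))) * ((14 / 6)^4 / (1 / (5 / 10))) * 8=3614177280 / 418460731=8.64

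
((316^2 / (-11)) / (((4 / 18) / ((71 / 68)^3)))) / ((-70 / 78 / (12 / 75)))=784036615401 / 94575250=8290.08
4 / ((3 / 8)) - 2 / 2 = 9.67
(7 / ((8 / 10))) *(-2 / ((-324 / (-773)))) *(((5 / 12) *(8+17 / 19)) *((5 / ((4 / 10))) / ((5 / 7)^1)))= -800151625 / 295488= -2707.90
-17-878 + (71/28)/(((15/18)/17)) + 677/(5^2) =-285667/350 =-816.19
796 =796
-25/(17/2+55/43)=-2150/841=-2.56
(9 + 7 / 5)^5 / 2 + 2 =190108266 / 3125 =60834.65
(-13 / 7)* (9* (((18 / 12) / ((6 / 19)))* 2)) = -2223 / 14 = -158.79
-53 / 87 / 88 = -53 / 7656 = -0.01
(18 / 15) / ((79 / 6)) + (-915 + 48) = -342429 / 395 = -866.91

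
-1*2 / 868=-1 / 434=-0.00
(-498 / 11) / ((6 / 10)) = -830 / 11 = -75.45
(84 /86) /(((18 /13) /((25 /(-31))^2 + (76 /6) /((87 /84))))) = 9.09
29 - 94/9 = 167/9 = 18.56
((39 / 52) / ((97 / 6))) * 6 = 27 / 97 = 0.28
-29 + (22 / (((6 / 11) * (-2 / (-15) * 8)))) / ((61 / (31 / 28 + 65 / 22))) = -723707 / 27328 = -26.48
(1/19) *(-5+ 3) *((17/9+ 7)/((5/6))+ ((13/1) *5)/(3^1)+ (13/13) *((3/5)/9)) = -324/95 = -3.41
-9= -9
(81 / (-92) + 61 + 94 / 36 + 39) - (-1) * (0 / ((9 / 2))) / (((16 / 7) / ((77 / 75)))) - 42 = 49457 / 828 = 59.73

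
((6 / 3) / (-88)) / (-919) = 1 / 40436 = 0.00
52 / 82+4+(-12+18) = 10.63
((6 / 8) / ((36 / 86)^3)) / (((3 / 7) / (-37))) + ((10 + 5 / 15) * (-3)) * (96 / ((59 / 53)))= -4894425251 / 1376352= -3556.09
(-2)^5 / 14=-16 / 7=-2.29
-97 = -97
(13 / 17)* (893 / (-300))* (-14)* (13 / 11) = 1056419 / 28050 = 37.66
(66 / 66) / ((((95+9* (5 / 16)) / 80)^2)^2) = 4294967296 / 9597924961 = 0.45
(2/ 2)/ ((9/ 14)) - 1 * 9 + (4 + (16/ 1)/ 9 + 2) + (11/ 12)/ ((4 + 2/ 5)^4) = 28603/ 85184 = 0.34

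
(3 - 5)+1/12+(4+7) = 109/12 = 9.08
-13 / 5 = -2.60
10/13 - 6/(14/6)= -164/91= -1.80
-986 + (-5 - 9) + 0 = -1000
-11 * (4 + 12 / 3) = -88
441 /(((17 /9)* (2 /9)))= 35721 /34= 1050.62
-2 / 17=-0.12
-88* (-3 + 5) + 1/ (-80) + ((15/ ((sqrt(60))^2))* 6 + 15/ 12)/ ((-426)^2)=-319420417/ 1814760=-176.01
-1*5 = -5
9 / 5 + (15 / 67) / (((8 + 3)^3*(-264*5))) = 70628179 / 39237880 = 1.80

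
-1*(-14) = 14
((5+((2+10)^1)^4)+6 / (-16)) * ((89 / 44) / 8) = 14767325 / 2816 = 5244.08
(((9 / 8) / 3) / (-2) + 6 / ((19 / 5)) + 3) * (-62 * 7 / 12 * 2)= -96565 / 304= -317.65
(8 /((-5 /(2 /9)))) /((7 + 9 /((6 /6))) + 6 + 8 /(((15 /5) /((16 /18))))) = -24 /1645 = -0.01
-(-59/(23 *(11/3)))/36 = 59/3036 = 0.02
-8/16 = -1/2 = -0.50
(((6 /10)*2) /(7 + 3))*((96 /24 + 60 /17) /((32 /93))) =1116 /425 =2.63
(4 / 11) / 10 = 2 / 55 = 0.04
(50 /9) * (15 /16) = 125 /24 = 5.21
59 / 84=0.70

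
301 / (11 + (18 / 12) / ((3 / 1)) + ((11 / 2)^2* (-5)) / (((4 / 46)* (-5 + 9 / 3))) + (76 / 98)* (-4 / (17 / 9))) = 4011728 / 11722579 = 0.34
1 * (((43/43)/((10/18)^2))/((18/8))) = 36/25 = 1.44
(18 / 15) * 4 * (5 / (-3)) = -8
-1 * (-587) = 587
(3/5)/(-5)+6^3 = 5397/25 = 215.88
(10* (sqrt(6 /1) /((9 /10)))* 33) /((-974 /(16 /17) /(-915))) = 2684000* sqrt(6) /8279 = 794.11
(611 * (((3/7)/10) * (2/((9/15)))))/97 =611/679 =0.90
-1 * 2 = -2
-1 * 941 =-941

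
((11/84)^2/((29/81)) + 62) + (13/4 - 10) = 1257253/22736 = 55.30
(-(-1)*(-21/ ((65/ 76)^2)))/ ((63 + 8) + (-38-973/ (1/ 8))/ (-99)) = -12008304/ 62745475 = -0.19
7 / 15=0.47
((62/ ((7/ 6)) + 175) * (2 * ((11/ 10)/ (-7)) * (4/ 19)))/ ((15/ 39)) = -913484/ 23275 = -39.25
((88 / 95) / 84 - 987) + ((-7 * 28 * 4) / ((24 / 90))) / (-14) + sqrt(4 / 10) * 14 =-1550093 / 1995 + 14 * sqrt(10) / 5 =-768.13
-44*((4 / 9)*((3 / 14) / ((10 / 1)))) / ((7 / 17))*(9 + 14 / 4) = -1870 / 147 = -12.72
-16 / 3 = -5.33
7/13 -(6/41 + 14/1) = -7253/533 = -13.61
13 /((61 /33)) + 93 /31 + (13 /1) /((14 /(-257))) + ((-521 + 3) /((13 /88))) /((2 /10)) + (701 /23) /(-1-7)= -18144608479 /1021384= -17764.73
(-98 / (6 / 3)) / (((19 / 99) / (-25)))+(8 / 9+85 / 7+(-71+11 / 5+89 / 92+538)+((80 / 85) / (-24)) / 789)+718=2074521019871 / 273535780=7584.09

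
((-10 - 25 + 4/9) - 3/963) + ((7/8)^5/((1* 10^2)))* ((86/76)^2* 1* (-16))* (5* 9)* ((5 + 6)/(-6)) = -2949204986003/113915658240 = -25.89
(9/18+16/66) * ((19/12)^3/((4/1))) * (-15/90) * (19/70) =-912247/27371520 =-0.03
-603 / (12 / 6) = -301.50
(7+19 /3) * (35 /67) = 1400 /201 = 6.97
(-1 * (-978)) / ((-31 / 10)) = -315.48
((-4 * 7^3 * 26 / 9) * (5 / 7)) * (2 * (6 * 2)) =-203840 / 3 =-67946.67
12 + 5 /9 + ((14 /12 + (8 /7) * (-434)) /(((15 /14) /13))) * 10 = -60027.22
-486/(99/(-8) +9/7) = 1008/23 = 43.83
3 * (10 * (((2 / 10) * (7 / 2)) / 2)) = 21 / 2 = 10.50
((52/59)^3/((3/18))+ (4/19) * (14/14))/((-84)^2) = 4212707/6883482564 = 0.00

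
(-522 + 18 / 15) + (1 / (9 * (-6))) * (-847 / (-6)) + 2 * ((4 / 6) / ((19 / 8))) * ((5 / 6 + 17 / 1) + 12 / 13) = -10801343 / 21060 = -512.88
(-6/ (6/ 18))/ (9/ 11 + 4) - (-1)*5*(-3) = -993/ 53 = -18.74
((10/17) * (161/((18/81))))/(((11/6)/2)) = 86940/187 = 464.92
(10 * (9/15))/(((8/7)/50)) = 525/2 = 262.50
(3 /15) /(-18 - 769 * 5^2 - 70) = -1 /96565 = -0.00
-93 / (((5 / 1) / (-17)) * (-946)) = -1581 / 4730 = -0.33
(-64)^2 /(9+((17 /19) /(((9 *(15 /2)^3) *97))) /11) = 2522285568000 /5542131511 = 455.11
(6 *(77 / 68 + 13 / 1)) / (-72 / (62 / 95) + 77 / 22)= -89373 / 112591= -0.79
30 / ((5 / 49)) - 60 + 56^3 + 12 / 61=10726862 / 61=175850.20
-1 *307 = -307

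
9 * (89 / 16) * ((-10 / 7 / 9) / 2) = -445 / 112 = -3.97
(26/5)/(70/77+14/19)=2717/860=3.16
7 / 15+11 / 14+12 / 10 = 103 / 42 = 2.45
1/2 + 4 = 9/2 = 4.50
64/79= 0.81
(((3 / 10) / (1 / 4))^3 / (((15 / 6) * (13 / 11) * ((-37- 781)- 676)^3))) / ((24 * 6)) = -11 / 9031375665000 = -0.00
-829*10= -8290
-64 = -64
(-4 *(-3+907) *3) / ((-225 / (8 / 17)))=28928 / 1275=22.69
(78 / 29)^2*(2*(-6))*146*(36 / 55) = -383730048 / 46255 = -8295.97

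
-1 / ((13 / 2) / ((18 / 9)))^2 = -16 / 169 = -0.09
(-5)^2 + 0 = 25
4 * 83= 332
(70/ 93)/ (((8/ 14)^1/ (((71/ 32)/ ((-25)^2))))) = 3479/ 744000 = 0.00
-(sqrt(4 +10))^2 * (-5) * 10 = 700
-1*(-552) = 552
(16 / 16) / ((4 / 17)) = 17 / 4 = 4.25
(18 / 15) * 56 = 336 / 5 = 67.20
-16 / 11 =-1.45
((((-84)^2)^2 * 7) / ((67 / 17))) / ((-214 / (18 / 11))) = -53322022656 / 78859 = -676169.15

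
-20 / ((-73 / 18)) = 360 / 73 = 4.93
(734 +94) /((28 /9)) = 1863 /7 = 266.14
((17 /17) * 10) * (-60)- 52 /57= -34252 /57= -600.91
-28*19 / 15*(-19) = 10108 / 15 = 673.87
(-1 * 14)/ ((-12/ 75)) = 175/ 2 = 87.50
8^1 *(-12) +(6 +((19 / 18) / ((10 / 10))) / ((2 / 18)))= -161 / 2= -80.50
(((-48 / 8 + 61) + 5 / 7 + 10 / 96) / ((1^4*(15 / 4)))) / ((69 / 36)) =3751 / 483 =7.77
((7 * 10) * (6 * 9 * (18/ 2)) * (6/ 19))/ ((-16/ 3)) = -76545/ 38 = -2014.34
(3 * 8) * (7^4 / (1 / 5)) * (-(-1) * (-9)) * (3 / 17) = -7779240 / 17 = -457602.35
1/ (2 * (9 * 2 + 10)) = 1/ 56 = 0.02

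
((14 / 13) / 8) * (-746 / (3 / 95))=-248045 / 78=-3180.06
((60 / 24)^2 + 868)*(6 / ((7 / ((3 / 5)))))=449.61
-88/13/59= -88/767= -0.11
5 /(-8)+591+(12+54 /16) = 2423 /4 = 605.75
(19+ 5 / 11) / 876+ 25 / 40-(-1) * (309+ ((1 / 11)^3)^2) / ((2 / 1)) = 481542007723 / 3103774872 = 155.15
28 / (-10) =-14 / 5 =-2.80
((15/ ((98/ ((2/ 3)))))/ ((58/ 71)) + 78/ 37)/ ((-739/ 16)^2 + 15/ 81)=811506816/ 775329201619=0.00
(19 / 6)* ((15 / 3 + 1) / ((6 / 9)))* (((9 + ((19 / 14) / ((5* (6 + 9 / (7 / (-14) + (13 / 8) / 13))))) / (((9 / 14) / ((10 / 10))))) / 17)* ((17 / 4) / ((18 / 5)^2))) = 690745 / 139968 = 4.94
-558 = -558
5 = 5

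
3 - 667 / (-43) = 796 / 43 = 18.51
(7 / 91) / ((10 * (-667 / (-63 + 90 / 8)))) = 9 / 15080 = 0.00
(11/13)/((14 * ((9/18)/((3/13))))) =33/1183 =0.03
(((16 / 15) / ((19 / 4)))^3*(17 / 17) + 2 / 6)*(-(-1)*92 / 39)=734023748 / 902815875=0.81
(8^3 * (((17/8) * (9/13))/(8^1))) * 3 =3672/13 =282.46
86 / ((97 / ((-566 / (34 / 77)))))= -1874026 / 1649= -1136.46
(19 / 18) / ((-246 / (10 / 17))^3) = -2375 / 164563912278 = -0.00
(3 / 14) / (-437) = -3 / 6118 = -0.00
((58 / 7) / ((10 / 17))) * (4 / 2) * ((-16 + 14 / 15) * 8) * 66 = -39219136 / 175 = -224109.35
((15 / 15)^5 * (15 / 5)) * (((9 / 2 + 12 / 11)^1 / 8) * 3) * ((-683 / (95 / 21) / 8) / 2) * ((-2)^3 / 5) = 15877701 / 167200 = 94.96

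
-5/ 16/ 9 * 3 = -5/ 48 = -0.10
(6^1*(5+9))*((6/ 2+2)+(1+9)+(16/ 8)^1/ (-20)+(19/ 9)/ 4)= 19439/ 15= 1295.93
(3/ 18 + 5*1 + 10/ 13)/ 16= 463/ 1248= 0.37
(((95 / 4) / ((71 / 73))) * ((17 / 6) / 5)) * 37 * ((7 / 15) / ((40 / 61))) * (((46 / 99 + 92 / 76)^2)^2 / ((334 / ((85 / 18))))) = 32858211041160603604303 / 809974580592126723840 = 40.57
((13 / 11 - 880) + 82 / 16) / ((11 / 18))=-1429.68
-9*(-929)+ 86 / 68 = 284317 / 34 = 8362.26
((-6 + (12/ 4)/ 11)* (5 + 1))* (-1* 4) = 1512/ 11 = 137.45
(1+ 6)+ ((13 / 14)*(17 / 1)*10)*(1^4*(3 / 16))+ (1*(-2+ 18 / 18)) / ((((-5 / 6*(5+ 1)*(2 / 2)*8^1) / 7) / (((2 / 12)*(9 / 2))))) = 41137 / 1120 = 36.73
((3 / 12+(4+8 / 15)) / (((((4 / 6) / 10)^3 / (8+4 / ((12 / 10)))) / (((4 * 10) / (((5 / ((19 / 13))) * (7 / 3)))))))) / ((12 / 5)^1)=4966125 / 13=382009.62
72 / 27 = 8 / 3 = 2.67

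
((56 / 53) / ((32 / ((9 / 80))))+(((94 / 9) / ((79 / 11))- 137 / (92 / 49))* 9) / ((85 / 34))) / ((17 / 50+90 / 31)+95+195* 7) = -1229686264195 / 6989224580064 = -0.18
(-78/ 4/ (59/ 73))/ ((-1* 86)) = 2847/ 10148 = 0.28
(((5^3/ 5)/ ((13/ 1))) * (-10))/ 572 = -125/ 3718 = -0.03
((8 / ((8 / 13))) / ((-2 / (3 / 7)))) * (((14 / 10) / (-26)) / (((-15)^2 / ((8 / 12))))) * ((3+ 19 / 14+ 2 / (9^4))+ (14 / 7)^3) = 0.01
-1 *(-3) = 3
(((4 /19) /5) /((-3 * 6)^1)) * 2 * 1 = -4 /855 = -0.00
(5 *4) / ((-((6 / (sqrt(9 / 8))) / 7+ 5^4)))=-0.03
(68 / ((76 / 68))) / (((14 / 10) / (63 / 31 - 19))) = -3040280 / 4123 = -737.40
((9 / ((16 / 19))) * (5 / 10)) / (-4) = -171 / 128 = -1.34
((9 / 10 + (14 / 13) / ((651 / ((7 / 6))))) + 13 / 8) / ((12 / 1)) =366607 / 1740960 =0.21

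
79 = 79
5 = 5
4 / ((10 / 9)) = 18 / 5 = 3.60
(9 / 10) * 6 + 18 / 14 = 234 / 35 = 6.69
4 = 4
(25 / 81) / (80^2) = 1 / 20736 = 0.00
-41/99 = -0.41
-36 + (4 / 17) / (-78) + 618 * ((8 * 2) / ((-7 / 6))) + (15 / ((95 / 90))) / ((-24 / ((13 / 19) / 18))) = -114080789617 / 13403208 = -8511.45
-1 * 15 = -15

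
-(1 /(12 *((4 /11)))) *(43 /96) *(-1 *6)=473 /768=0.62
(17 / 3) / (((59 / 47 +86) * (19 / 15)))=3995 / 77919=0.05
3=3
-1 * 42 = -42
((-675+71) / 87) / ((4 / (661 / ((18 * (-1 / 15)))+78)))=428387 / 522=820.66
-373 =-373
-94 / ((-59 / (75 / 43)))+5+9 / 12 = 86551 / 10148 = 8.53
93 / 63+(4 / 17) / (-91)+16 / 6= 915 / 221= 4.14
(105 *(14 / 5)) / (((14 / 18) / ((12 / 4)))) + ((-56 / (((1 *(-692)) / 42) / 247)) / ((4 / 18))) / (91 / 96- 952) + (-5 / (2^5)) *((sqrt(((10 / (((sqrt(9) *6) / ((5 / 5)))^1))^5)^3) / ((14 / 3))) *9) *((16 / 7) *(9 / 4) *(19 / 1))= 2549838690 / 2256439- 7421875 *sqrt(5) / 46294416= 1129.67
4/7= 0.57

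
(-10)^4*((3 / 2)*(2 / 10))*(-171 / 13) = -513000 / 13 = -39461.54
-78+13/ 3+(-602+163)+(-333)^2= 331129/ 3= 110376.33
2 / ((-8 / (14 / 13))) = -0.27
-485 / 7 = -69.29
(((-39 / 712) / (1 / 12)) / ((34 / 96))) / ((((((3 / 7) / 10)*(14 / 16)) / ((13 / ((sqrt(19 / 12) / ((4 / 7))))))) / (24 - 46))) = 171325440*sqrt(57) / 201229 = 6427.89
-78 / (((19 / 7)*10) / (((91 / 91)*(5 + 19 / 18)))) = -9919 / 570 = -17.40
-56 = -56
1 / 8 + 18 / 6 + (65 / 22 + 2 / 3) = 1781 / 264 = 6.75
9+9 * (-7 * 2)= -117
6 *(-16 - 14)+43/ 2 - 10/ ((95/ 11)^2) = -572669/ 3610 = -158.63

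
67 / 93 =0.72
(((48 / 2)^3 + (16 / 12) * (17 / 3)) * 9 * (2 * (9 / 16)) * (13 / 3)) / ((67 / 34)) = 20633223 / 67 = 307958.55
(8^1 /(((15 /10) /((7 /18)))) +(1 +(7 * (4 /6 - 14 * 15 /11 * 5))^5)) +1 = -5032965136194358190486 /39135393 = -128603924743884.86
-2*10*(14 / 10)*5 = -140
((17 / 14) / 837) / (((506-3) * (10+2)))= 17 / 70729848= 0.00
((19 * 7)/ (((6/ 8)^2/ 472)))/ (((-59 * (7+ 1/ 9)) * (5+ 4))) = -266/ 9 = -29.56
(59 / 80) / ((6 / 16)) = 59 / 30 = 1.97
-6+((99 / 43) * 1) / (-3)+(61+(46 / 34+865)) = 672948 / 731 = 920.59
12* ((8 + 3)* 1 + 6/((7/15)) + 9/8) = 4197/14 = 299.79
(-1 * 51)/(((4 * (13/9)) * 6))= -153/104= -1.47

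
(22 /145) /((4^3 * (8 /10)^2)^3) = 34375 /15569256448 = 0.00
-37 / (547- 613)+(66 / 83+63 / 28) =39505 / 10956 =3.61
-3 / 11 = -0.27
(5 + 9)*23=322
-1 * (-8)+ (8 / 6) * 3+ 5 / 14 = 173 / 14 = 12.36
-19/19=-1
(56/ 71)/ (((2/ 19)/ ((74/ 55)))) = 39368/ 3905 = 10.08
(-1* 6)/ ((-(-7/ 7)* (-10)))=3/ 5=0.60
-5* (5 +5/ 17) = -450/ 17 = -26.47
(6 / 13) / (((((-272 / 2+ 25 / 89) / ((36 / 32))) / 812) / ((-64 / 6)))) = 5203296 / 157027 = 33.14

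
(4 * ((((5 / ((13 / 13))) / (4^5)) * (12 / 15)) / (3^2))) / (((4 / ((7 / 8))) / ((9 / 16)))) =7 / 32768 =0.00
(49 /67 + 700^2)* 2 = 65660098 /67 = 980001.46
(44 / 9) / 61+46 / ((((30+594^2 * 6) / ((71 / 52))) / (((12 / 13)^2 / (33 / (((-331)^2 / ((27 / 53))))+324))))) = 2376706255943827568 / 29654783279305867917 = 0.08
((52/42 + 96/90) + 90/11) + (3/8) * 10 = 65773/4620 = 14.24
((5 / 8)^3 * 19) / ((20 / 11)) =5225 / 2048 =2.55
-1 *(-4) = 4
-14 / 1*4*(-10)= 560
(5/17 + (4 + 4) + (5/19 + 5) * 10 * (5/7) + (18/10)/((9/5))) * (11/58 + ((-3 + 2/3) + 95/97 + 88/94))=-10.70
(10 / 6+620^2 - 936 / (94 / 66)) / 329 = 54107971 / 46389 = 1166.40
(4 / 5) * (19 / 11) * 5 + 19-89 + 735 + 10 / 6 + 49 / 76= 1690945 / 2508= 674.22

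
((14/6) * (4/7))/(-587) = -4/1761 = -0.00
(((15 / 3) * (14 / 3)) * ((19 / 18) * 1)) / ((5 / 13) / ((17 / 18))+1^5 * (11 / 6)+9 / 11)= 8.05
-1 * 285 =-285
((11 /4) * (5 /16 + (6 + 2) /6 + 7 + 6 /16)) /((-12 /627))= -995467 /768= -1296.18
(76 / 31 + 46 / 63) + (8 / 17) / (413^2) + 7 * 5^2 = 144150617603 / 809008767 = 178.18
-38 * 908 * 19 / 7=-655576 / 7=-93653.71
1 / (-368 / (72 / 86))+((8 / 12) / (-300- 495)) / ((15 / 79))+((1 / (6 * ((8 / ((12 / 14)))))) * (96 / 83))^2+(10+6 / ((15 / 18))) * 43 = 739.59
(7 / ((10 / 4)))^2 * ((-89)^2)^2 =12297479236 / 25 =491899169.44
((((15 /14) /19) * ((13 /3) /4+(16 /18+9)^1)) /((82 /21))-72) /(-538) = 895433 /6705632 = 0.13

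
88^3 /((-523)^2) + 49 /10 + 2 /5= 21311757 /2735290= 7.79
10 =10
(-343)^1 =-343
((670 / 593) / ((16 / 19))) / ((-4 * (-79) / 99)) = 630135 / 1499104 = 0.42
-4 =-4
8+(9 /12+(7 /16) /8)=1127 /128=8.80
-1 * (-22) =22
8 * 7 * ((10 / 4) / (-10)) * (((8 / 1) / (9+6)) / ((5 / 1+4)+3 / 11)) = -616 / 765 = -0.81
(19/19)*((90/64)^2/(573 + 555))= 675/385024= 0.00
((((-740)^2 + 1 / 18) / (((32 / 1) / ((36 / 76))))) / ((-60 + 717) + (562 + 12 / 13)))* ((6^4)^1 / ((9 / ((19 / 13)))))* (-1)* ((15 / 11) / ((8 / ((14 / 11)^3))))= -456419170305 / 928766476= -491.43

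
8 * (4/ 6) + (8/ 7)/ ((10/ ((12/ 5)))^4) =43781104/ 8203125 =5.34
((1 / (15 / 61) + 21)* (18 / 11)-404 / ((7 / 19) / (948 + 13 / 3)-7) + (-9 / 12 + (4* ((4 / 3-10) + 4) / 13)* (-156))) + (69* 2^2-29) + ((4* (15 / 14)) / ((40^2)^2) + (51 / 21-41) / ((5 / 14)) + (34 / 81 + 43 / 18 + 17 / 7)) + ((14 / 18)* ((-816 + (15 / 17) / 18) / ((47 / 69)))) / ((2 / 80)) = -63709734762450900061 / 1731180439296000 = -36801.33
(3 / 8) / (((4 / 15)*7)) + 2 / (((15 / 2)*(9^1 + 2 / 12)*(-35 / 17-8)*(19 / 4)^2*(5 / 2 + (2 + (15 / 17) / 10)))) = 29788780771 / 148302554400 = 0.20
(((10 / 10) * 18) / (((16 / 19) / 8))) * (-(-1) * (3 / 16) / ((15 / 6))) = 513 / 40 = 12.82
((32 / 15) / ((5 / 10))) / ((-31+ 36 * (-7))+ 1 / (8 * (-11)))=-5632 / 373575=-0.02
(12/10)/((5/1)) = 6/25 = 0.24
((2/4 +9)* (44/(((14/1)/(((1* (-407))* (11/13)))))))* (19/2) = -17778167/182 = -97682.24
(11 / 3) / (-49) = -11 / 147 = -0.07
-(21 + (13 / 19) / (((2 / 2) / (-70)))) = 511 / 19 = 26.89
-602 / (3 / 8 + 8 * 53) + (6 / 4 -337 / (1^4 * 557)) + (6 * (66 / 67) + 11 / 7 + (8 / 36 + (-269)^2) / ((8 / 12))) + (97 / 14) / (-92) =7591604002969927 / 69937298760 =108548.72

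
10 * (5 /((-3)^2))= 5.56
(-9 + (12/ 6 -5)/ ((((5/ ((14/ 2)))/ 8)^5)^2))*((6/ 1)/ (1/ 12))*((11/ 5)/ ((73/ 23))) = -16575038369725463115048/ 3564453125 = -4650092956328.46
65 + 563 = 628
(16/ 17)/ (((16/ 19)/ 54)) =1026/ 17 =60.35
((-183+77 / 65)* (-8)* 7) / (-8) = -82726 / 65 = -1272.71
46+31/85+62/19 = 49.63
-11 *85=-935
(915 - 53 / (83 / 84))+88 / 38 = 1362019 / 1577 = 863.68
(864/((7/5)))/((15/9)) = 2592/7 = 370.29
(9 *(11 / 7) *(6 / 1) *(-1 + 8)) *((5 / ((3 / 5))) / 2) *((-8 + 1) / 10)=-3465 / 2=-1732.50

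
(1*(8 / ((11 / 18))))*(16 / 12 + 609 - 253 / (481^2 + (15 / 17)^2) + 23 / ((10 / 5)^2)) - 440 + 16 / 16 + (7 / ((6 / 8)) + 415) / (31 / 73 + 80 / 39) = 1063847004386426 / 136435081937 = 7797.46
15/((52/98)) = 735/26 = 28.27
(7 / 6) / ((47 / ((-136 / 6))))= -238 / 423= -0.56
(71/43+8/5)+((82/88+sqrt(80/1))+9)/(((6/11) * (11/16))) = 32 * sqrt(5)/3+210977/7095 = 53.59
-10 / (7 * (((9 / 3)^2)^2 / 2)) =-20 / 567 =-0.04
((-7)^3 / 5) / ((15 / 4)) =-1372 / 75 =-18.29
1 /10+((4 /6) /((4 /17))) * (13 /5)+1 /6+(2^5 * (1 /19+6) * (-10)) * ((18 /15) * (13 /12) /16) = -85349 /570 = -149.74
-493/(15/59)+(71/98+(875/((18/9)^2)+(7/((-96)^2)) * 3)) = -431427439/250880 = -1719.66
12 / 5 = 2.40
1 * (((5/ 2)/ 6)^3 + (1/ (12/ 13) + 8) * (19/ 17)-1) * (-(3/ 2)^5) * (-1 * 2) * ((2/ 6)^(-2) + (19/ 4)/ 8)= 748698399/ 557056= 1344.03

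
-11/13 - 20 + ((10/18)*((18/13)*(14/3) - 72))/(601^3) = -20.85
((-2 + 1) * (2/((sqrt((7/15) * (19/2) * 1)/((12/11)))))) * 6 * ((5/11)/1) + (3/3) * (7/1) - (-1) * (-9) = -4.83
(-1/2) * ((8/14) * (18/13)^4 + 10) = -1209587/199927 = -6.05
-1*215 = -215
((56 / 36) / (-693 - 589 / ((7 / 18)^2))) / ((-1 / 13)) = 8918 / 2023137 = 0.00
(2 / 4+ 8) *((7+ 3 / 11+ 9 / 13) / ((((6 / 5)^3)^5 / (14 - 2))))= 590911865234375 / 11206075465728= 52.73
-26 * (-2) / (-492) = -13 / 123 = -0.11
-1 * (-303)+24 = 327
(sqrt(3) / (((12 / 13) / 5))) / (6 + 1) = 65 * sqrt(3) / 84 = 1.34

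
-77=-77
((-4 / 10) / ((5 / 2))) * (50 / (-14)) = 4 / 7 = 0.57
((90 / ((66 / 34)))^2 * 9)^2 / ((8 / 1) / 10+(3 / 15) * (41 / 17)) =465784088850000 / 1595869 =291868623.83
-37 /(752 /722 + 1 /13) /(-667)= 173641 /3501083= 0.05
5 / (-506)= -5 / 506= -0.01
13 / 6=2.17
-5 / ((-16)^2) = -5 / 256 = -0.02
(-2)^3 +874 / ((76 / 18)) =199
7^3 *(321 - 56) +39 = 90934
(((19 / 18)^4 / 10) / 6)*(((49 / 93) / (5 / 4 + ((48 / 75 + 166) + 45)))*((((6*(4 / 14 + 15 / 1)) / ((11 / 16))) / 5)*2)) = 390441716 / 142889702967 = 0.00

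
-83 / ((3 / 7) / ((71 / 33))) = -41251 / 99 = -416.68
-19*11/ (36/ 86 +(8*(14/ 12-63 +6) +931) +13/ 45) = -404415/ 938554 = -0.43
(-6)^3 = -216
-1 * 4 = -4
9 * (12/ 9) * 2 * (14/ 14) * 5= 120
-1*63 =-63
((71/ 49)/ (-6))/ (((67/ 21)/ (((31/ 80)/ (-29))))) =2201/ 2176160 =0.00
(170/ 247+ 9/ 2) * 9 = 46.69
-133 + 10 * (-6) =-193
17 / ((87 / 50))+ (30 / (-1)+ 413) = 392.77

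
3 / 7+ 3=24 / 7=3.43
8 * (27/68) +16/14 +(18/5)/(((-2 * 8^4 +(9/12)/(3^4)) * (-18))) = 2273781802/526417325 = 4.32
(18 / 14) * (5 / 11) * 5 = 225 / 77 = 2.92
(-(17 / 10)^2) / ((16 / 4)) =-0.72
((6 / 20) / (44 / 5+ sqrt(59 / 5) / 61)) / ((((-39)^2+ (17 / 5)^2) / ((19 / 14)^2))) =369402275 / 9015909714364 - 550525 * sqrt(295) / 36063638857456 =0.00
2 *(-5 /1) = -10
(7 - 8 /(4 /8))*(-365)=3285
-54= -54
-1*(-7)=7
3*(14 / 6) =7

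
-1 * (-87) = 87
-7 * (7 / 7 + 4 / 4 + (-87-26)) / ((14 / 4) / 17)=3774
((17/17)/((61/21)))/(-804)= -7/16348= -0.00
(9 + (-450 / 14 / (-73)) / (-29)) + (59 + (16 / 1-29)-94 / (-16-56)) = 30030013 / 533484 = 56.29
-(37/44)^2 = -1369/1936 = -0.71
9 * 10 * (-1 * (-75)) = 6750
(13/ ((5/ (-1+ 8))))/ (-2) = -91/ 10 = -9.10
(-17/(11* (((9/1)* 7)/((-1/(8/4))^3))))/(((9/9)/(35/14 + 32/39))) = 629/61776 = 0.01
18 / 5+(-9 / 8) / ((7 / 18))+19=2759 / 140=19.71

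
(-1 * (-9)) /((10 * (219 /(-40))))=-12 /73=-0.16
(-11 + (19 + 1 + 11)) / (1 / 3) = 60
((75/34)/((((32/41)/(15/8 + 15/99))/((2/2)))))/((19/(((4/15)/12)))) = 109675/16372224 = 0.01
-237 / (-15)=15.80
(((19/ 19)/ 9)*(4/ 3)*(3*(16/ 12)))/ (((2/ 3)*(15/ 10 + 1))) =0.36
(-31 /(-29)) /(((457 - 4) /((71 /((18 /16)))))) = 17608 /118233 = 0.15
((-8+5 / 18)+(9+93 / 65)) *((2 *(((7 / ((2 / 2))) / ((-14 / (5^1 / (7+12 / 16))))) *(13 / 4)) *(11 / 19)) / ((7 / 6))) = -34859 / 12369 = -2.82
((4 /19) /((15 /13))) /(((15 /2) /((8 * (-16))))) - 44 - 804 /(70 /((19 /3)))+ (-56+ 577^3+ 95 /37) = 212697767168282 /1107225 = 192099859.71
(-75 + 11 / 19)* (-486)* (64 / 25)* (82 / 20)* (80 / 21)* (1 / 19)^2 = 686942208 / 171475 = 4006.08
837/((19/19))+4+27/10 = 8437/10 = 843.70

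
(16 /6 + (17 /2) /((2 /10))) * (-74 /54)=-10027 /162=-61.90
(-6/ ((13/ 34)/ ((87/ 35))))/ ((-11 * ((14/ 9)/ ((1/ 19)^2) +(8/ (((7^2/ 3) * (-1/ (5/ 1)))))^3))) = 1342307862/ 207008961445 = 0.01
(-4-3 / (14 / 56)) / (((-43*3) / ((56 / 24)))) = 112 / 387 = 0.29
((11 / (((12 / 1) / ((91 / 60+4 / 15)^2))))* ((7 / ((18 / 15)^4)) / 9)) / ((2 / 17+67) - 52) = 374668525 / 5179935744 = 0.07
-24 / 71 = -0.34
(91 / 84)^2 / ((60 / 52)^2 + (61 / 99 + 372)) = 314171 / 100104256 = 0.00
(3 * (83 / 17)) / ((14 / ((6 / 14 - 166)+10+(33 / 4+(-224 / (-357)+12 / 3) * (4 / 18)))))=-156053197 / 1019592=-153.05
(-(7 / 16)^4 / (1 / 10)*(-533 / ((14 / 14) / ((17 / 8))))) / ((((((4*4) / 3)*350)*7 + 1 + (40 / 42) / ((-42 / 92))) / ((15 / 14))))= 102794553225 / 3020906037248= 0.03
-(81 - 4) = -77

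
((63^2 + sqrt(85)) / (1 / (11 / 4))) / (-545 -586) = -14553 / 1508 -11 * sqrt(85) / 4524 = -9.67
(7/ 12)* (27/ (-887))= -63/ 3548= -0.02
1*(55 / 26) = 55 / 26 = 2.12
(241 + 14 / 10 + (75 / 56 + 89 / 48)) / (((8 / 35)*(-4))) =-412597 / 1536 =-268.62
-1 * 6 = -6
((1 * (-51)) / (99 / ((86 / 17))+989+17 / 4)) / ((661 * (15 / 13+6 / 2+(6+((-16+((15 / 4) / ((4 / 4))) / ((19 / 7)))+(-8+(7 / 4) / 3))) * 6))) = 1083342 / 1309134722345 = 0.00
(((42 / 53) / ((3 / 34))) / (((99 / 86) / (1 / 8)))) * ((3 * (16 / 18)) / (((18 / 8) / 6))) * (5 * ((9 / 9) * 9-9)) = 0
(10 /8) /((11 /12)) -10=-95 /11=-8.64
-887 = -887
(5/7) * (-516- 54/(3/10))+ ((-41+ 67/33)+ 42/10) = -614359/1155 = -531.91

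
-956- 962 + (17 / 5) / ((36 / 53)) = -344339 / 180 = -1912.99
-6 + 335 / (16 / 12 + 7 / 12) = 3882 / 23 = 168.78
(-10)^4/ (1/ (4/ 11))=40000/ 11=3636.36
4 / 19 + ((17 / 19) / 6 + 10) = 1181 / 114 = 10.36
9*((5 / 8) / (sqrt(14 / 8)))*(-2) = -45*sqrt(7) / 14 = -8.50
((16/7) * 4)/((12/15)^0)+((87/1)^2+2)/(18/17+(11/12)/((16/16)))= 10837180/2821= 3841.61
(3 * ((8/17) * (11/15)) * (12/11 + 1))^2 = 4.69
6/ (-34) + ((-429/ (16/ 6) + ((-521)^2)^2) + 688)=10020509513081/ 136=73680217007.95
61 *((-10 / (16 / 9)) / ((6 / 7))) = -6405 / 16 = -400.31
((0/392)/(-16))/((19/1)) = 0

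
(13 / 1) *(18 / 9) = 26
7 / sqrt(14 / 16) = 2 * sqrt(14) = 7.48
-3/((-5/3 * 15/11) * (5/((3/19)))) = 99/2375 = 0.04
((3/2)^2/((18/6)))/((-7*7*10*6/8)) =-1/490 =-0.00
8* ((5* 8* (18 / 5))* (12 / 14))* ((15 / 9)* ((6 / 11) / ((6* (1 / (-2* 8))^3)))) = -47185920 / 77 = -612804.16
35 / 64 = 0.55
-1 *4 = -4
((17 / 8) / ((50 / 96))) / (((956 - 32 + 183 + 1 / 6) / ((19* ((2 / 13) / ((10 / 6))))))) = 69768 / 10794875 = 0.01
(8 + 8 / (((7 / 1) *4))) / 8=29 / 28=1.04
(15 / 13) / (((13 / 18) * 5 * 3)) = 18 / 169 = 0.11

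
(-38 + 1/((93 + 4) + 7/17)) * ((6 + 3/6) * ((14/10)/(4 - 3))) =-5724901/16560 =-345.71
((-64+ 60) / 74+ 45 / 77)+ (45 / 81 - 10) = -8.91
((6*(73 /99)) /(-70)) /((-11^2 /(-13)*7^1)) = -949 /978285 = -0.00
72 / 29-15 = -363 / 29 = -12.52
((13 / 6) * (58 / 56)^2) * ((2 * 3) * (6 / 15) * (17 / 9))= 185861 / 17640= 10.54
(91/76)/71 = 91/5396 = 0.02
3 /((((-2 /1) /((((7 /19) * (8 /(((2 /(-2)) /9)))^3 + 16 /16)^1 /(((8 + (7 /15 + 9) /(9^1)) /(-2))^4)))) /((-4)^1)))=-5206893506988750 /2648002811779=-1966.35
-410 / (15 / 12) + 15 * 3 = -283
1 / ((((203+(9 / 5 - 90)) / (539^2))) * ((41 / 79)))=4876.17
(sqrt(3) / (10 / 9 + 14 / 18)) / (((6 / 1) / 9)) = 27 *sqrt(3) / 34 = 1.38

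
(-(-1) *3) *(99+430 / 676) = 101031 / 338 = 298.91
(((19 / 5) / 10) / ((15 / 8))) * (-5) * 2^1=-152 / 75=-2.03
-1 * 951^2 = -904401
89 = 89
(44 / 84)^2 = 121 / 441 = 0.27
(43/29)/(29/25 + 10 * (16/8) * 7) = 1075/102341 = 0.01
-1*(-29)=29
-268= -268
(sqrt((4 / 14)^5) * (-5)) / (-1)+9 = 20 * sqrt(14) / 343+9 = 9.22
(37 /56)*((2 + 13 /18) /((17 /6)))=259 /408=0.63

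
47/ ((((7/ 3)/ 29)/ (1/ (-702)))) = -1363/ 1638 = -0.83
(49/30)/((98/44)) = 11/15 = 0.73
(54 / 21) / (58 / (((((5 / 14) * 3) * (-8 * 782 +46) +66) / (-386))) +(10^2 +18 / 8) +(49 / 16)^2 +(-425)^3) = -212488704 / 6343479226766521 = -0.00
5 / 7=0.71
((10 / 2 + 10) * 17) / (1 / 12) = 3060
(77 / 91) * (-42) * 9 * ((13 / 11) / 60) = -63 / 10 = -6.30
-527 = -527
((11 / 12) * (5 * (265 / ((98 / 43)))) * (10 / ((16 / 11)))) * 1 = 34469875 / 9408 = 3663.89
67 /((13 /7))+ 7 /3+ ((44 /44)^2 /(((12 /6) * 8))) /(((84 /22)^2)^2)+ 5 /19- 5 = 414099822151 /12297422592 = 33.67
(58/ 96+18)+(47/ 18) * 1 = 21.22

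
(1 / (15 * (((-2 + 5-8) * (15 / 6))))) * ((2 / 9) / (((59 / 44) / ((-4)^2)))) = -2816 / 199125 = -0.01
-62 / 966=-31 / 483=-0.06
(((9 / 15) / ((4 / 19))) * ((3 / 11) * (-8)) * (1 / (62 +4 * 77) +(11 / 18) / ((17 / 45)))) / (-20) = 435708 / 864875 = 0.50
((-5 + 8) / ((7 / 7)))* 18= 54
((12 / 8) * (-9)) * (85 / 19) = -2295 / 38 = -60.39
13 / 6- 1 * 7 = -29 / 6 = -4.83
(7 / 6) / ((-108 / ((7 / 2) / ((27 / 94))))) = -2303 / 17496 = -0.13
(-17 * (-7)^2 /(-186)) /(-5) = -833 /930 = -0.90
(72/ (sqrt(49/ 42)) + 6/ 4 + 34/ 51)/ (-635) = -72 *sqrt(42)/ 4445-13/ 3810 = -0.11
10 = 10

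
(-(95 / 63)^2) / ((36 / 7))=-9025 / 20412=-0.44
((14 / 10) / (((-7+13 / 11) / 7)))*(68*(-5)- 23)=195657 / 320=611.43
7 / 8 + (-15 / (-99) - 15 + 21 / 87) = -105133 / 7656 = -13.73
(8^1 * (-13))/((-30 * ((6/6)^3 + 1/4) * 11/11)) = 208/75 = 2.77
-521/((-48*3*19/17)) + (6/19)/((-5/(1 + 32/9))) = 2.95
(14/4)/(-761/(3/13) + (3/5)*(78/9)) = -105/98774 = -0.00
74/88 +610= 26877/44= 610.84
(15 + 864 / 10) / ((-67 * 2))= -507 / 670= -0.76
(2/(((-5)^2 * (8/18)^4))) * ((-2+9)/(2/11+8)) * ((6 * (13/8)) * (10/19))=2189187/243200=9.00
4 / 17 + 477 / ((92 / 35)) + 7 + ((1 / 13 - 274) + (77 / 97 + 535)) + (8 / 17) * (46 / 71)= 63134904613 / 140026484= 450.88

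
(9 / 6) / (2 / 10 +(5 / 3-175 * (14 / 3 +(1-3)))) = -15 / 4648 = -0.00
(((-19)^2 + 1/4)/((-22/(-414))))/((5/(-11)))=-59823/4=-14955.75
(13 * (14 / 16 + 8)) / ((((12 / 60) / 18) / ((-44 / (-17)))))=456885 / 17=26875.59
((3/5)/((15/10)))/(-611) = -2/3055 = -0.00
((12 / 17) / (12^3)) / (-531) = -1 / 1299888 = -0.00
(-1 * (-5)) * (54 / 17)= 270 / 17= 15.88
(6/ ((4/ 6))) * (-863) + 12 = -7755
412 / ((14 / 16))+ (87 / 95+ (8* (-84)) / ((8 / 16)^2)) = -1473791 / 665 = -2216.23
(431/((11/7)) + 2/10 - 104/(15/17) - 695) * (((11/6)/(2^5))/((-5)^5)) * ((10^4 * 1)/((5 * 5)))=17767/4500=3.95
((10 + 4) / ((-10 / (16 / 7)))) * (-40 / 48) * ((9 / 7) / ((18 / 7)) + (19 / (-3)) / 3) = -4.30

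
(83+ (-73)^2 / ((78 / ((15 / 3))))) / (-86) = -33119 / 6708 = -4.94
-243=-243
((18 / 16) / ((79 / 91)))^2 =1.68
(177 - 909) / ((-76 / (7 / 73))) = 0.92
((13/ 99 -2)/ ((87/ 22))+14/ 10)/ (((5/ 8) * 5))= 29048/ 97875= 0.30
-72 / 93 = -24 / 31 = -0.77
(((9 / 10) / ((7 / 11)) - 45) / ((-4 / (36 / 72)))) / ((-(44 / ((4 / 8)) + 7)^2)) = -0.00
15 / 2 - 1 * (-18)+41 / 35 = 1867 / 70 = 26.67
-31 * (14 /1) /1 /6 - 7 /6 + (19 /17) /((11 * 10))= -68713 /935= -73.49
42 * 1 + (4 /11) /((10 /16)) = 2342 /55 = 42.58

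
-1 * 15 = -15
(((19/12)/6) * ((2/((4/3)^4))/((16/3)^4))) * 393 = 5443443/67108864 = 0.08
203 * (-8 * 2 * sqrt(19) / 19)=-3248 * sqrt(19) / 19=-745.14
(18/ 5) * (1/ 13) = 18/ 65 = 0.28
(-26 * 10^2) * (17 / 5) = -8840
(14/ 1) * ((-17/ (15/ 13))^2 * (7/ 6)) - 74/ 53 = 126790127/ 35775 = 3544.10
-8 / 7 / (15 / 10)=-16 / 21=-0.76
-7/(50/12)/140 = -3/250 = -0.01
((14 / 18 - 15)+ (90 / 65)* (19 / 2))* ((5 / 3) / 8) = -625 / 2808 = -0.22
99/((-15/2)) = -66/5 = -13.20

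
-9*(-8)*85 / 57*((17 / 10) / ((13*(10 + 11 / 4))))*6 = 1632 / 247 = 6.61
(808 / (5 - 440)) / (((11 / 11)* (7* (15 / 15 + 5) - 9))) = -0.06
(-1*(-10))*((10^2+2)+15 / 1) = 1170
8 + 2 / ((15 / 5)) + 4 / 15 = 134 / 15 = 8.93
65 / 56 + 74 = 4209 / 56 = 75.16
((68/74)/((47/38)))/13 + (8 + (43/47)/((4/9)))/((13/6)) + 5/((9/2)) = 181885/31302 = 5.81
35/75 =7/15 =0.47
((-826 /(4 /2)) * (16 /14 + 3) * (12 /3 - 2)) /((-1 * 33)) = 103.70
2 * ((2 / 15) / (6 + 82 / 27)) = 9 / 305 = 0.03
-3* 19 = -57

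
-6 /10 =-3 /5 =-0.60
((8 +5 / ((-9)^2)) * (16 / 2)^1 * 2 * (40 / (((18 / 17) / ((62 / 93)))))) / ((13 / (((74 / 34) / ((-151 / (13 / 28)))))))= -3865760 / 2311659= -1.67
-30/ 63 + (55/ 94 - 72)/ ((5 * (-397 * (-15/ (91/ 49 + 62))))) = -12330211/ 19591950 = -0.63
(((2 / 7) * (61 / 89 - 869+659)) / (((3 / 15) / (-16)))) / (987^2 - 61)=0.00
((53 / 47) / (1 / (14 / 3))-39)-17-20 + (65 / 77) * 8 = -694678 / 10857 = -63.98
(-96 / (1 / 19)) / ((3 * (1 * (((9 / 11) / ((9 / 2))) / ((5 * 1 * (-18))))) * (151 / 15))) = 4514400 / 151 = 29896.69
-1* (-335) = 335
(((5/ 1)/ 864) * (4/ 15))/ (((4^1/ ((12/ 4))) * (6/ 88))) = 11/ 648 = 0.02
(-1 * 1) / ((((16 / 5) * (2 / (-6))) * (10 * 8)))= 3 / 256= 0.01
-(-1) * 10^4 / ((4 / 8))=20000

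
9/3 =3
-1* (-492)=492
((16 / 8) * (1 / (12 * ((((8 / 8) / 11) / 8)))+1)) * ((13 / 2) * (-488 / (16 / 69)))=-455975 / 2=-227987.50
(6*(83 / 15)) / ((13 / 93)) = 15438 / 65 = 237.51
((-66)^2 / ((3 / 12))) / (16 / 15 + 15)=261360 / 241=1084.48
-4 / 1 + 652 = 648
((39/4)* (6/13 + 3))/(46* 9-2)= 135/1648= 0.08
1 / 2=0.50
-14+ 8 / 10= -66 / 5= -13.20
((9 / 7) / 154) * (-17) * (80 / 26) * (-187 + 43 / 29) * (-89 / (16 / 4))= -366297300 / 203203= -1802.62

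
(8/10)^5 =1024/3125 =0.33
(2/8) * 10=5/2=2.50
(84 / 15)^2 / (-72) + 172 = 38602 / 225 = 171.56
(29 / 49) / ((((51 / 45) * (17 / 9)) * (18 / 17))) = 435 / 1666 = 0.26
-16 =-16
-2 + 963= 961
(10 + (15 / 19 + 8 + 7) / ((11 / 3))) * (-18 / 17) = -53820 / 3553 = -15.15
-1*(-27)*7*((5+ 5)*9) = 17010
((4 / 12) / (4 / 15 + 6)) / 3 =5 / 282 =0.02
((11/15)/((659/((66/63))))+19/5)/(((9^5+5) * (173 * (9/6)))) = 157813/636227806221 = 0.00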